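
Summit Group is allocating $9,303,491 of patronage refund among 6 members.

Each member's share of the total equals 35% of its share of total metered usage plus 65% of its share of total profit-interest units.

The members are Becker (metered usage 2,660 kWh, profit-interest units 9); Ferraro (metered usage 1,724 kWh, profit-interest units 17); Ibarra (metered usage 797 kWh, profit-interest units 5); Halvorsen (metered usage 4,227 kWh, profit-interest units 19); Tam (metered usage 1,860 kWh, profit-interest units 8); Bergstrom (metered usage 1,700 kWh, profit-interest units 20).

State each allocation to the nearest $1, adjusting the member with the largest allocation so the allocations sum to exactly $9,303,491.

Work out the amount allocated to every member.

Becker: $1,365,679; Ferraro: $1,750,885; Ibarra: $587,770; Halvorsen: $2,534,438; Tam: $1,087,273; Bergstrom: $1,977,446

Metered usage total 12,968; profit-interest units total 78.
Combined weights (35% metered usage + 65% profit-interest units): Becker 0.1468; Ferraro 0.1882; Ibarra 0.0632; Halvorsen 0.2724; Tam 0.1169; Bergstrom 0.2125.
Raw shares: Becker 1,365,679.02; Ferraro 1,750,885.25; Ibarra 587,769.52; Halvorsen 2,534,438.44; Tam 1,087,272.57; Bergstrom 1,977,446.20.
At nearest $1: Becker $1,365,679; Ferraro $1,750,885; Ibarra $587,770; Halvorsen $2,534,438; Tam $1,087,273; Bergstrom $1,977,446. Sum = $9,303,491.
Sum already equals the total — no adjustment.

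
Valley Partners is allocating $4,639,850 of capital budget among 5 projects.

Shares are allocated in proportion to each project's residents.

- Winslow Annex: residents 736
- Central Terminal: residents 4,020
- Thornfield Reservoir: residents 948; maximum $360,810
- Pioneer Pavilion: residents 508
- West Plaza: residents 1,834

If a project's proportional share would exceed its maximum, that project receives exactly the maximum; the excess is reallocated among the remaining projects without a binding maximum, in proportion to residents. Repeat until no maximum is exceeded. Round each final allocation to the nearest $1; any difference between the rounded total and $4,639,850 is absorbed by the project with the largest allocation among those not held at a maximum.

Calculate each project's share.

Winslow Annex: $443,699 · Central Terminal: $2,423,462 · Thornfield Reservoir: $360,810 · Pioneer Pavilion: $306,249 · West Plaza: $1,105,630

Total residents = 8,046.
Unconstrained shares: Winslow Annex 424,425.75; Central Terminal 2,318,195.00; Thornfield Reservoir 546,678.82; Pioneer Pavilion 292,946.04; West Plaza 1,057,604.39.
Capped: Thornfield Reservoir ($360,810); remaining pool $4,279,040 reallocated over remaining residents 7,098.
Remaining shares: Winslow Annex 443,698.71 → $443,699; Central Terminal 2,423,463.06 → $2,423,463; Pioneer Pavilion 306,248.57 → $306,249; West Plaza 1,105,629.66 → $1,105,630.
Rounding difference −$1 applied to Central Terminal → $2,423,462.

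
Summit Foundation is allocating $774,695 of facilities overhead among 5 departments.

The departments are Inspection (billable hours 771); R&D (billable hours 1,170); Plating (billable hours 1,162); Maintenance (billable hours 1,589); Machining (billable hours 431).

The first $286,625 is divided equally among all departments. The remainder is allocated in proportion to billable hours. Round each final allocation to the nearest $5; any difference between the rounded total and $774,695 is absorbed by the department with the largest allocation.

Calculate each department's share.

Equal tier: $286,625 ÷ 5 = $57,325 apiece.
Remainder $488,070 by billable hours (total 5,123): Inspection 73,453.44 → $73,455; R&D 111,466.31 → $111,465; Plating 110,704.15 → $110,705; Maintenance 151,384.59 → $151,385; Machining 41,061.52 → $41,060.
Totals: Inspection $57,325 + $73,455 = $130,780; R&D $57,325 + $111,465 = $168,790; Plating $57,325 + $110,705 = $168,030; Maintenance $57,325 + $151,385 = $208,710; Machining $57,325 + $41,060 = $98,385.

Inspection: $130,780 | R&D: $168,790 | Plating: $168,030 | Maintenance: $208,710 | Machining: $98,385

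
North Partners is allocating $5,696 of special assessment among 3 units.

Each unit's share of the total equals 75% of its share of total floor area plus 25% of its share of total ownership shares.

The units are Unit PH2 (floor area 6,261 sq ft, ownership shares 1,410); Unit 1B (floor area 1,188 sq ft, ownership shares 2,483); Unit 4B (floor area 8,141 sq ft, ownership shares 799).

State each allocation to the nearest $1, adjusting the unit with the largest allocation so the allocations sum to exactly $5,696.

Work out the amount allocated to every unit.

Unit PH2: $2,144 · Unit 1B: $1,079 · Unit 4B: $2,473

Floor area total 15,590; ownership shares total 4,692.
Combined weights (75% floor area + 25% ownership shares): Unit PH2 0.3763; Unit 1B 0.1895; Unit 4B 0.4342.
Proportional shares: Unit PH2 2,143.58; Unit 1B 1,079.12; Unit 4B 2,473.30.
At nearest $1: Unit PH2 $2,144; Unit 1B $1,079; Unit 4B $2,473. Sum = $5,696.
Rounded total matches; no reconciliation needed.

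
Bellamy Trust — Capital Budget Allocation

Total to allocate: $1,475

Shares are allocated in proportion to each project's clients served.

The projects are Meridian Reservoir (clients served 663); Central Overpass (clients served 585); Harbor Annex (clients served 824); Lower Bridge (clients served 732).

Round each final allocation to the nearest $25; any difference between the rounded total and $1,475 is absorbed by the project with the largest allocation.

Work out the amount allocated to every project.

Total clients served = 2,804.
Proportional shares: Meridian Reservoir 663/2,804 × $1,475 = 348.76; Central Overpass 585/2,804 × $1,475 = 307.73; Harbor Annex 824/2,804 × $1,475 = 433.45; Lower Bridge 732/2,804 × $1,475 = 385.06.
Rounded to nearest $25: Meridian Reservoir $350; Central Overpass $300; Harbor Annex $425; Lower Bridge $375. Sum = $1,450.
Difference $1,475 − $1,450 = +$25 applied to largest allocation (Harbor Annex): Harbor Annex becomes $450.

Meridian Reservoir: $350; Central Overpass: $300; Harbor Annex: $450; Lower Bridge: $375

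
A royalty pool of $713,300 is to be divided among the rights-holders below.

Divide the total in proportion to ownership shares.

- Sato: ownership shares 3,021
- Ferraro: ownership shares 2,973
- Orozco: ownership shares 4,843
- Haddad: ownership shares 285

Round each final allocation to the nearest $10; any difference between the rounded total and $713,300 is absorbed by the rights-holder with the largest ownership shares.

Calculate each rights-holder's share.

Sum of ownership shares: 3,021 + 2,973 + 4,843 + 285 = 11,122.
Unrounded shares: Sato 193,749.26; Ferraro 190,670.82; Orozco 310,601.68; Haddad 18,278.23.
After rounding ($10): Sato $193,750; Ferraro $190,670; Orozco $310,600; Haddad $18,280. Sum = $713,300.
No rounding difference to absorb.

Sato: $193,750; Ferraro: $190,670; Orozco: $310,600; Haddad: $18,280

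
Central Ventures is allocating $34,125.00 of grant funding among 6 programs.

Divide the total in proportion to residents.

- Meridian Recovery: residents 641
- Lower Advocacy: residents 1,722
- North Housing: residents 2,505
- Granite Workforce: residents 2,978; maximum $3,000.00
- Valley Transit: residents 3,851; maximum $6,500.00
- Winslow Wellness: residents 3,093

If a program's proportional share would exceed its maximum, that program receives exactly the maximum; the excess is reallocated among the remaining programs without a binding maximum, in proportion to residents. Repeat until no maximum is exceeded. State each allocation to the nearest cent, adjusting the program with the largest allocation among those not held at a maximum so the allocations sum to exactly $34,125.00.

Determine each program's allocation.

Meridian Recovery: $1,982.74 | Lower Advocacy: $5,326.50 | North Housing: $7,748.48 | Granite Workforce: $3,000.00 | Valley Transit: $6,500.00 | Winslow Wellness: $9,567.28

Combined residents = 14,790.
Pro-rata shares before constraints: Meridian Recovery 1,478.9807; Lower Advocacy 3,973.1744; North Housing 5,779.7921; Granite Workforce 6,871.1460; Valley Transit 8,885.4209; Winslow Wellness 7,136.4858.
Held at cap: Granite Workforce ($3,000.00), Valley Transit ($6,500.00); balance $24,625.00 reallocated over remaining residents 7,961.
Shares after redistribution: Meridian Recovery 1,982.7440 → $1,982.74; Lower Advocacy 5,326.4979 → $5,326.50; North Housing 7,748.4770 → $7,748.48; Winslow Wellness 9,567.2811 → $9,567.28.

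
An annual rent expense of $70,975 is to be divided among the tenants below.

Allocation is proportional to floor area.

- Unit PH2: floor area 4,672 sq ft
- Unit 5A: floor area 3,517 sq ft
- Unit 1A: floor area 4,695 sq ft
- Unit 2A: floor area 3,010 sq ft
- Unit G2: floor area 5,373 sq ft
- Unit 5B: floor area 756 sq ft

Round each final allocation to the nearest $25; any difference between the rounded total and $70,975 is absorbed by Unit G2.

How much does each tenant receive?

Unit PH2: $15,050; Unit 5A: $11,325; Unit 1A: $15,125; Unit 2A: $9,700; Unit G2: $17,350; Unit 5B: $2,425

Sum of floor area: 22,023.
Proportional shares: Unit PH2 4,672/22,023 × $70,975 = 15,056.77; Unit 5A 3,517/22,023 × $70,975 = 11,334.47; Unit 1A 4,695/22,023 × $70,975 = 15,130.89; Unit 2A 3,010/22,023 × $70,975 = 9,700.53; Unit G2 5,373/22,023 × $70,975 = 17,315.93; Unit 5B 756/22,023 × $70,975 = 2,436.41.
At nearest $25: Unit PH2 $15,050; Unit 5A $11,325; Unit 1A $15,125; Unit 2A $9,700; Unit G2 $17,325; Unit 5B $2,425. Sum = $70,950.
Difference $70,975 − $70,950 = +$25 applied to Unit G2: Unit G2 becomes $17,350.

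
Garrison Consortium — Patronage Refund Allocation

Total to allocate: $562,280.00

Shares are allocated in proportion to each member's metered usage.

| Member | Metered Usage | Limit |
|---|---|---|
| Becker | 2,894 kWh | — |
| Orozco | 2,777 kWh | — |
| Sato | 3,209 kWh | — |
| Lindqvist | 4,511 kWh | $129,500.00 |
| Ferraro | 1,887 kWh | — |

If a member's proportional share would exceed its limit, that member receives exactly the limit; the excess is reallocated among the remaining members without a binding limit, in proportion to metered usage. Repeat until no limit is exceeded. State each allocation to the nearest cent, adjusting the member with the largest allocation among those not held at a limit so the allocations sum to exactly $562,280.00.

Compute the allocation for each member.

Sum of metered usage: 15,278.
Pro-rata shares before constraints: Becker 106,508.5954; Orozco 102,202.6155; Sato 118,101.6180; Lindqvist 166,019.44495; Ferraro 69,447.7261.
Held at cap: Lindqvist ($129,500.00); residual $432,780.00 reallocated over remaining metered usage 10,767.
Remaining shares: Becker 116,324.4469 → $116,324.45; Orozco 111,621.6272 → $111,621.63; Sato 128,985.8846 → $128,985.88; Ferraro 75,848.0412 → $75,848.04.

Becker: $116,324.45 · Orozco: $111,621.63 · Sato: $128,985.88 · Lindqvist: $129,500.00 · Ferraro: $75,848.04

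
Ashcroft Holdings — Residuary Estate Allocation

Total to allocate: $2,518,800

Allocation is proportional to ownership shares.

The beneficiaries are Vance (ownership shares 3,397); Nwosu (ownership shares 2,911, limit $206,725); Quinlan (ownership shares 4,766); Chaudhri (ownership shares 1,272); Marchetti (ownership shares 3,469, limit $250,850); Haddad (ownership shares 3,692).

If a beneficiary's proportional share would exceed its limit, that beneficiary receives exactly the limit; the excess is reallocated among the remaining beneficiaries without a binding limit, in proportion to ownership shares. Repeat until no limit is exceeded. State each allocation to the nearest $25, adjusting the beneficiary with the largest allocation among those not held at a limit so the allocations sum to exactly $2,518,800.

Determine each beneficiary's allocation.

Combined ownership shares = 19,507.
Unconstrained shares: Vance 438,630.42; Nwosu 375,876.70; Quinlan 615,399.64; Chaudhri 164,244.30; Marchetti 447,927.27; Haddad 476,721.67.
Capped: Nwosu ($206,725), Marchetti ($250,850); balance $2,061,225 reallocated over remaining ownership shares 13,127.
Remaining shares: Vance 533,403.01 → $533,400; Quinlan 748,365.84 → $748,375; Chaudhri 199,731.71 → $199,725; Haddad 579,724.44 → $579,725.

Vance: $533,400; Nwosu: $206,725; Quinlan: $748,375; Chaudhri: $199,725; Marchetti: $250,850; Haddad: $579,725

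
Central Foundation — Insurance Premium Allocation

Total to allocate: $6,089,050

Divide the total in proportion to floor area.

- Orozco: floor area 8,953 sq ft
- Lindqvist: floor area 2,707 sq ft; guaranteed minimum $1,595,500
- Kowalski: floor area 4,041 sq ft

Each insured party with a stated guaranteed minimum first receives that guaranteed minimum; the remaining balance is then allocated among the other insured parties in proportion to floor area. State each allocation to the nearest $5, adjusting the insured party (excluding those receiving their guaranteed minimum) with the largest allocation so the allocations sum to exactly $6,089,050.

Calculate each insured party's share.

Orozco: $3,096,100; Lindqvist: $1,595,500; Kowalski: $1,397,450

Minimums first: Lindqvist $1,595,500. Residual $4,493,550.
Residual split over remaining floor area 12,994: Orozco 3,096,102.29 → $3,096,100; Kowalski 1,397,447.71 → $1,397,450.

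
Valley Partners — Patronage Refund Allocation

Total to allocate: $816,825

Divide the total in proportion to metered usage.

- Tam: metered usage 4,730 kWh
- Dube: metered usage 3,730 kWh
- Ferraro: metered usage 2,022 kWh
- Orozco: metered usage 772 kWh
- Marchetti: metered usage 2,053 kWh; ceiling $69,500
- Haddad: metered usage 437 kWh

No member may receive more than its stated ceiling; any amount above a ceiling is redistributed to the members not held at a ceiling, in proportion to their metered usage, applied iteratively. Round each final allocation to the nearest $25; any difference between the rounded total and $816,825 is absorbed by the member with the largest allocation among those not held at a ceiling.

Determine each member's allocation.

Tam: $302,375 · Dube: $238,425 · Ferraro: $129,250 · Orozco: $49,350 · Marchetti: $69,500 · Haddad: $27,925

Combined metered usage = 13,744.
Unconstrained shares: Tam 281,110.47; Dube 221,679.08; Ferraro 120,170.27; Orozco 45,881.03; Marchetti 122,012.64; Haddad 25,971.52.
Capped: Marchetti ($69,500); remaining pool $747,325 reallocated over remaining metered usage 11,691.
Redistributed shares: Tam 302,356.28 → $302,350; Dube 238,433.18 → $238,425; Ferraro 129,252.51 → $129,250; Orozco 49,348.64 → $49,350; Haddad 27,934.40 → $27,925.
Rounding difference +$25 applied to Tam → $302,375.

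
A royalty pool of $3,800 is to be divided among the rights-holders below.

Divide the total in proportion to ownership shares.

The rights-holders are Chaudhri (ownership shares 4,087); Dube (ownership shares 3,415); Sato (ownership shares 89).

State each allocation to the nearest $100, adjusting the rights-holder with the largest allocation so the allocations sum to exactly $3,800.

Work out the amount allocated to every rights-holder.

Chaudhri: $2,100 · Dube: $1,700 · Sato: $0

Sum of ownership shares: 7,591.
Pro-rata amounts: Chaudhri 4,087/7,591 × $3,800 = 2,045.92; Dube 3,415/7,591 × $3,800 = 1,709.52; Sato 89/7,591 × $3,800 = 44.55.
After rounding ($100): Chaudhri $2,000; Dube $1,700; Sato $0. Sum = $3,700.
Difference $3,800 − $3,700 = +$100 applied to largest allocation (Chaudhri): Chaudhri becomes $2,100.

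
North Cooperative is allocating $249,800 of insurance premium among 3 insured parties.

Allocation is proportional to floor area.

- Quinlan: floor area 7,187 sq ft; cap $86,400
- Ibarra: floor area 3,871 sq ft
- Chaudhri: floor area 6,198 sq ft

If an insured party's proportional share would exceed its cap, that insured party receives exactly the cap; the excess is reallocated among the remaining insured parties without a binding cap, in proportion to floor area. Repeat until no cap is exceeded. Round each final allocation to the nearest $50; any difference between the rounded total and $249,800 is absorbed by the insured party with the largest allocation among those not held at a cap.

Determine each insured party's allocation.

Quinlan: $86,400; Ibarra: $62,800; Chaudhri: $100,600

Total floor area = 17,256.
Pro-rata shares before constraints: Quinlan 104,039.90; Ibarra 56,037.08; Chaudhri 89,723.02.
Held at cap: Quinlan ($86,400); balance $163,400 reallocated over remaining floor area 10,069.
Remaining shares: Ibarra 62,818.69 → $62,800; Chaudhri 100,581.31 → $100,600.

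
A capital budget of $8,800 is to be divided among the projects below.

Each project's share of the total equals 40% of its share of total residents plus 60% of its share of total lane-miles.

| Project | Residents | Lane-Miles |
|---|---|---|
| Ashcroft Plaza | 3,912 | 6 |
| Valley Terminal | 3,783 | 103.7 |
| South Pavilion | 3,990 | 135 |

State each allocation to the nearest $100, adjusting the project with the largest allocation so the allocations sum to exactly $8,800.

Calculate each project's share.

Totals — residents 11,685, lane-miles 244.7.
Blended shares (40% residents + 60% lane-miles): Ashcroft Plaza 0.1486; Valley Terminal 0.3838; South Pavilion 0.4676.
Unrounded shares: Ashcroft Plaza 1,307.92; Valley Terminal 3,377.18; South Pavilion 4,114.91.
After rounding ($100): Ashcroft Plaza $1,300; Valley Terminal $3,400; South Pavilion $4,100. Sum = $8,800.
Sum already equals the total — no adjustment.

Ashcroft Plaza: $1,300; Valley Terminal: $3,400; South Pavilion: $4,100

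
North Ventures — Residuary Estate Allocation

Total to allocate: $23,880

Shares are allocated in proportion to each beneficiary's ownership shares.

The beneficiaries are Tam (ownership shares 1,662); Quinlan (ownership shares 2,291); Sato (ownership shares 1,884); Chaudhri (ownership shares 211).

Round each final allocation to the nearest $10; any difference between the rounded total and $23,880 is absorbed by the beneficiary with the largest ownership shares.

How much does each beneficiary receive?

Tam: $6,560; Quinlan: $9,050; Sato: $7,440; Chaudhri: $830

Ownership shares total: 1,662 + 2,291 + 1,884 + 211 = 6,048.
Unrounded shares: Tam 6,562.26; Quinlan 9,045.81; Sato 7,438.81; Chaudhri 833.12.
After rounding ($10): Tam $6,560; Quinlan $9,050; Sato $7,440; Chaudhri $830. Sum = $23,880.
No rounding difference to absorb.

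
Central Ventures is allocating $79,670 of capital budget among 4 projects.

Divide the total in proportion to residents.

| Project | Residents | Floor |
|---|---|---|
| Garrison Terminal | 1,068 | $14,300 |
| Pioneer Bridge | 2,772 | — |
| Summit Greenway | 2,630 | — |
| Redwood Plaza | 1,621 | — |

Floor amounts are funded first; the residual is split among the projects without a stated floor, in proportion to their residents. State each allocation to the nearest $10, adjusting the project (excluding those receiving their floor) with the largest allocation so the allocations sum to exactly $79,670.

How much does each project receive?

Guaranteed amounts: Garrison Terminal $14,300. Balance $65,370.
Balance split over remaining residents 7,023: Pioneer Bridge 25,801.74 → $25,800; Summit Greenway 24,480.01 → $24,480; Redwood Plaza 15,088.25 → $15,090.

Garrison Terminal: $14,300; Pioneer Bridge: $25,800; Summit Greenway: $24,480; Redwood Plaza: $15,090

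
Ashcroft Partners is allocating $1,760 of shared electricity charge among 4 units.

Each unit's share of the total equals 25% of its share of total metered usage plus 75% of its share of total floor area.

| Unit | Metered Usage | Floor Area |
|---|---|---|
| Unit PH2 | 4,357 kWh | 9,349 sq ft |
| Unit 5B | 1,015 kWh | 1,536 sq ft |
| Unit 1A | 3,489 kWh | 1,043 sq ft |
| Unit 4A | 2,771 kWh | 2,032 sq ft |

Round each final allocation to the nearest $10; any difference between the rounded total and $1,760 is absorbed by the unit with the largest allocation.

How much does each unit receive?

Totals — metered usage 11,632, floor area 13,960.
Blended shares (25% metered usage + 75% floor area): Unit PH2 0.5959; Unit 5B 0.1043; Unit 1A 0.1310; Unit 4A 0.1687.
Proportional shares: Unit PH2 1,048.81; Unit 5B 183.63; Unit 1A 230.60; Unit 4A 296.96.
Rounded to nearest $10: Unit PH2 $1,050; Unit 5B $180; Unit 1A $230; Unit 4A $300. Sum = $1,760.
No rounding difference to absorb.

Unit PH2: $1,050 · Unit 5B: $180 · Unit 1A: $230 · Unit 4A: $300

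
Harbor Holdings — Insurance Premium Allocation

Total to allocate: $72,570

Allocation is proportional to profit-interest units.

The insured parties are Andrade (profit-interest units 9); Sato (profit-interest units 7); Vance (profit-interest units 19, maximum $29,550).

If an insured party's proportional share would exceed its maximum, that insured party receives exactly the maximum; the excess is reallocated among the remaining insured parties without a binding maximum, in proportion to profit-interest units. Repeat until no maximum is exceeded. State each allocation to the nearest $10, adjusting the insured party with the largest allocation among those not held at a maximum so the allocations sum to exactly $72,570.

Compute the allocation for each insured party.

Total profit-interest units = 35.
Unconstrained shares: Andrade 18,660.86; Sato 14,514.00; Vance 39,395.14.
Capped: Vance ($29,550); residual $43,020 reallocated over remaining profit-interest units 16.
Remaining shares: Andrade 24,198.75 → $24,200; Sato 18,821.25 → $18,820.

Andrade: $24,200 | Sato: $18,820 | Vance: $29,550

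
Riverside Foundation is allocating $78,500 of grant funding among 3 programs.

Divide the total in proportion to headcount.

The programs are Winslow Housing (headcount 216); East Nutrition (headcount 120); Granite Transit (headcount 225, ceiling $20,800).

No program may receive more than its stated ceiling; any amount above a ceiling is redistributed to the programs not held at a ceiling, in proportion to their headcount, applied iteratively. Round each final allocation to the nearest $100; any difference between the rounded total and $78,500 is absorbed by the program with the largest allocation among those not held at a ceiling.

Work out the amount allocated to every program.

Sum of headcount: 561.
Unconstrained shares: Winslow Housing 30,224.60; East Nutrition 16,791.44; Granite Transit 31,483.96.
Capped: Granite Transit ($20,800); balance $57,700 reallocated over remaining headcount 336.
Redistributed shares: Winslow Housing 37,092.86 → $37,100; East Nutrition 20,607.14 → $20,600.

Winslow Housing: $37,100 | East Nutrition: $20,600 | Granite Transit: $20,800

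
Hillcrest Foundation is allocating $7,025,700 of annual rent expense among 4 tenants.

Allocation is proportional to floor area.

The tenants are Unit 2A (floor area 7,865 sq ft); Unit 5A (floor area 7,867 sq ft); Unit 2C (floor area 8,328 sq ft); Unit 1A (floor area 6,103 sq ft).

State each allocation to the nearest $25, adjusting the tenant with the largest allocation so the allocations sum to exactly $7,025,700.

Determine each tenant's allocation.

Unit 2A: $1,831,950 · Unit 5A: $1,832,425 · Unit 2C: $1,939,775 · Unit 1A: $1,421,550

Combined floor area = 30,163.
Proportional shares: Unit 2A 7,865/30,163 × $7,025,700 = 1,831,950.75; Unit 5A 7,867/30,163 × $7,025,700 = 1,832,416.60; Unit 2C 8,328/30,163 × $7,025,700 = 1,939,794.77; Unit 1A 6,103/30,163 × $7,025,700 = 1,421,537.88.
After rounding ($25): Unit 2A $1,831,950; Unit 5A $1,832,425; Unit 2C $1,939,800; Unit 1A $1,421,550. Sum = $7,025,725.
Difference $7,025,700 − $7,025,725 = −$25 applied to largest allocation (Unit 2C): Unit 2C becomes $1,939,775.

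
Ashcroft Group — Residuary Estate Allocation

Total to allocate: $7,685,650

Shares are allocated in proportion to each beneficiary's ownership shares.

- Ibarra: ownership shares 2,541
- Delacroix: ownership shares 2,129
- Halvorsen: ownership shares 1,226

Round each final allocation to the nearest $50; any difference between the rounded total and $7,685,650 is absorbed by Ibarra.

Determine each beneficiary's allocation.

Total ownership shares = 5,896.
Unrounded shares: Ibarra 2,541/5,896 × $7,685,650 = 3,312,285.73; Delacroix 2,129/5,896 × $7,685,650 = 2,775,228.77; Halvorsen 1,226/5,896 × $7,685,650 = 1,598,135.50.
At nearest $50: Ibarra $3,312,300; Delacroix $2,775,250; Halvorsen $1,598,150. Sum = $7,685,700.
Difference $7,685,650 − $7,685,700 = −$50 applied to Ibarra: Ibarra becomes $3,312,250.

Ibarra: $3,312,250 | Delacroix: $2,775,250 | Halvorsen: $1,598,150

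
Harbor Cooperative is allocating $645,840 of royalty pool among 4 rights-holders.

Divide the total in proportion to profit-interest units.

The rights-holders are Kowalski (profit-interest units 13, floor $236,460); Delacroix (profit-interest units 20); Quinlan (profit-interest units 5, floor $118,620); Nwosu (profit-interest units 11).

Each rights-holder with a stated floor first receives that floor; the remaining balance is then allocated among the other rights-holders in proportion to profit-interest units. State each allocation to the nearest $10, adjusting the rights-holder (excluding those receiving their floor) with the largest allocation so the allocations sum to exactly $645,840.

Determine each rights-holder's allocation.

Kowalski: $236,460 | Delacroix: $187,590 | Quinlan: $118,620 | Nwosu: $103,170

Fund the minimums — Kowalski $236,460; Quinlan $118,620. Balance $290,760.
Balance split over remaining profit-interest units 31: Delacroix 187,587.10 → $187,590; Nwosu 103,172.90 → $103,170.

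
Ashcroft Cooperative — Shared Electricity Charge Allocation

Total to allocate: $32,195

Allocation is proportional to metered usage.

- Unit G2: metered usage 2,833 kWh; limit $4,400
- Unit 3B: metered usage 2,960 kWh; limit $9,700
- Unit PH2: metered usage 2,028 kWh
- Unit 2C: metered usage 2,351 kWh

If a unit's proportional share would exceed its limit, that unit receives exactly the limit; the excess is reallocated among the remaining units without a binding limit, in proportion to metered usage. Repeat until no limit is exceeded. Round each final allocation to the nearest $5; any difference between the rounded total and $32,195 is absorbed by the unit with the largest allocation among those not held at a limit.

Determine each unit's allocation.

Metered usage total: 10,172.
Proportional shares (ignoring caps): Unit G2 8,966.62; Unit 3B 9,368.58; Unit PH2 6,418.74; Unit 2C 7,441.06.
Capped: Unit G2 ($4,400); remaining pool $27,795 reallocated over remaining metered usage 7,339.
Capped: Unit 3B ($9,700); remaining pool $18,095 reallocated over remaining metered usage 4,379.
Remaining shares: Unit PH2 8,380.15 → $8,380; Unit 2C 9,714.85 → $9,715.

Unit G2: $4,400 · Unit 3B: $9,700 · Unit PH2: $8,380 · Unit 2C: $9,715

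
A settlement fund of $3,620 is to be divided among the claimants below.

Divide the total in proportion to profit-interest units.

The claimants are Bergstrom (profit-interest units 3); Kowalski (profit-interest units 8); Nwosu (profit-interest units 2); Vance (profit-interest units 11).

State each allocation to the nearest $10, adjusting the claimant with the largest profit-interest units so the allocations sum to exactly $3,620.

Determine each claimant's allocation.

Bergstrom: $450 · Kowalski: $1,210 · Nwosu: $300 · Vance: $1,660

Profit-interest units total: 3 + 8 + 2 + 11 = 24.
Raw shares: Bergstrom 452.50; Kowalski 1,206.67; Nwosu 301.67; Vance 1,659.17.
After rounding ($10): Bergstrom $450; Kowalski $1,210; Nwosu $300; Vance $1,660. Sum = $3,620.
Rounded total matches; no reconciliation needed.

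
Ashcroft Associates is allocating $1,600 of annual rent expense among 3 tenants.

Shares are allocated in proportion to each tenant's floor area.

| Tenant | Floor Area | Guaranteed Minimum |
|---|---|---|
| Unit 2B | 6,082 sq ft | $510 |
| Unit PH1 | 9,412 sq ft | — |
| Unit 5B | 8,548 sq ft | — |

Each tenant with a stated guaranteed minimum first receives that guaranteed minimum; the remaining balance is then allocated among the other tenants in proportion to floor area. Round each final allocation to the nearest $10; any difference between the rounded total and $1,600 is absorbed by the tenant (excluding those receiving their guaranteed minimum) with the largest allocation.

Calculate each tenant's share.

Guaranteed amounts: Unit 2B $510. Balance $1,090.
Balance split over remaining floor area 17,960: Unit PH1 571.22 → $570; Unit 5B 518.78 → $520.

Unit 2B: $510; Unit PH1: $570; Unit 5B: $520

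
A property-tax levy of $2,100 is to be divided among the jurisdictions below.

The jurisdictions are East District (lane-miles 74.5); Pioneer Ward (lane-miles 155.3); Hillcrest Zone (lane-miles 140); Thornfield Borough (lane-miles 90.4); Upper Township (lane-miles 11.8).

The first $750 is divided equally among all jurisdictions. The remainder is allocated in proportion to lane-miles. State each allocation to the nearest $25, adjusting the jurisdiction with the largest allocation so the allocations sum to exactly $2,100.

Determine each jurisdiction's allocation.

$750 shared equally gives $150 per jurisdiction.
Remainder $1,350 by lane-miles (total 472): East District 213.08 → $225; Pioneer Ward 444.18 → $450; Hillcrest Zone 400.42 → $400; Thornfield Borough 258.56 → $250; Upper Township 33.75 → $25.
Totals: East District $150 + $225 = $375; Pioneer Ward $150 + $450 = $600; Hillcrest Zone $150 + $400 = $550; Thornfield Borough $150 + $250 = $400; Upper Township $150 + $25 = $175.

East District: $375 | Pioneer Ward: $600 | Hillcrest Zone: $550 | Thornfield Borough: $400 | Upper Township: $175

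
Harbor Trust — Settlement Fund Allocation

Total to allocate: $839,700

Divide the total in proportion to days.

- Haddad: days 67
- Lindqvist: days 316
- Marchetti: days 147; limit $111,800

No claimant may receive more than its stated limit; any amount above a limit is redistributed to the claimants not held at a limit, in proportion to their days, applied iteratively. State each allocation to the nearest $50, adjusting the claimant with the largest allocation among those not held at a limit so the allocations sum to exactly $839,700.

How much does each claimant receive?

Sum of days: 530.
Unconstrained shares: Haddad 106,150.75; Lindqvist 500,651.32; Marchetti 232,897.92.
Capped: Marchetti ($111,800); remaining pool $727,900 reallocated over remaining days 383.
Redistributed shares: Haddad 127,334.99 → $127,350; Lindqvist 600,565.01 → $600,550.

Haddad: $127,350 | Lindqvist: $600,550 | Marchetti: $111,800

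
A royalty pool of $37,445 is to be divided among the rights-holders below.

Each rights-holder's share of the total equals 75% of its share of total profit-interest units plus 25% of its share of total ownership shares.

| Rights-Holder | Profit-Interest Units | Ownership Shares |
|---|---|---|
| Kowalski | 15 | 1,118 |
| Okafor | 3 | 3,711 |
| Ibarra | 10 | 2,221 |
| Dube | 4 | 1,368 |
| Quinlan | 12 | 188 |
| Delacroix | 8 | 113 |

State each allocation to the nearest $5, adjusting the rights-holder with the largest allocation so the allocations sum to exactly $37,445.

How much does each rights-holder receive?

Totals — profit-interest units 52, ownership shares 8,719.
Composite weights (75% profit-interest units + 25% ownership shares): Kowalski 0.2484; Okafor 0.1497; Ibarra 0.2079; Dube 0.0969; Quinlan 0.1785; Delacroix 0.1186.
Pro-rata amounts: Kowalski 9,301.43; Okafor 5,604.57; Ibarra 7,785.32; Dube 3,629.06; Quinlan 6,682.71; Delacroix 4,441.90.
Rounded to nearest $5: Kowalski $9,300; Okafor $5,605; Ibarra $7,785; Dube $3,630; Quinlan $6,685; Delacroix $4,440. Sum = $37,445.
Sum already equals the total — no adjustment.

Kowalski: $9,300; Okafor: $5,605; Ibarra: $7,785; Dube: $3,630; Quinlan: $6,685; Delacroix: $4,440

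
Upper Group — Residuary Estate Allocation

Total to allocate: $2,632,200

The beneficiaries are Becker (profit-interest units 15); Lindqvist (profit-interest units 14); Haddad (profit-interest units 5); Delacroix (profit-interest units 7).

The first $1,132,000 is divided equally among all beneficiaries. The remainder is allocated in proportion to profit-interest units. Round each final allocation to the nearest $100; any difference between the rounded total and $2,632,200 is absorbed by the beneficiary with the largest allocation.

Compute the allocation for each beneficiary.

$1,132,000 shared equally gives $283,000 per beneficiary.
Remainder $1,500,200 by profit-interest units (total 41): Becker 548,853.66 → $548,900; Lindqvist 512,263.41 → $512,300; Haddad 182,951.22 → $183,000; Delacroix 256,131.71 → $256,100.
Rounding difference −$100 on remainder applied to Becker.
Totals: Becker $283,000 + $548,800 = $831,800; Lindqvist $283,000 + $512,300 = $795,300; Haddad $283,000 + $183,000 = $466,000; Delacroix $283,000 + $256,100 = $539,100.

Becker: $831,800; Lindqvist: $795,300; Haddad: $466,000; Delacroix: $539,100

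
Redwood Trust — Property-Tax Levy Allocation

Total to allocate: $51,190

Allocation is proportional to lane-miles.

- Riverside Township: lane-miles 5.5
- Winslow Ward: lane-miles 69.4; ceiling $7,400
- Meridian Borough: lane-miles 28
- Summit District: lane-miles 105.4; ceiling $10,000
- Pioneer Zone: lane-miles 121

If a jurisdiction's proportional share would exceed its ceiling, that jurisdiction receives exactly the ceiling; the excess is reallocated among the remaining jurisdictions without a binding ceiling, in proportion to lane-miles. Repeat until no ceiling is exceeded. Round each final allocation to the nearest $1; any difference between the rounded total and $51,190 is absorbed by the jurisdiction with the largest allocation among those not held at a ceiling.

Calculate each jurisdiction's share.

Lane-miles total: 329.3.
Proportional shares (ignoring caps): Riverside Township 854.98; Winslow Ward 10,788.30; Meridian Borough 4,352.63; Summit District 16,384.53; Pioneer Zone 18,809.57.
Cap binds for Winslow Ward ($7,400), Summit District ($10,000); remaining pool $33,790 reallocated over remaining lane-miles 154.5.
Shares after redistribution: Riverside Township 1,202.88 → $1,203; Meridian Borough 6,123.75 → $6,124; Pioneer Zone 26,463.37 → $26,463.

Riverside Township: $1,203 · Winslow Ward: $7,400 · Meridian Borough: $6,124 · Summit District: $10,000 · Pioneer Zone: $26,463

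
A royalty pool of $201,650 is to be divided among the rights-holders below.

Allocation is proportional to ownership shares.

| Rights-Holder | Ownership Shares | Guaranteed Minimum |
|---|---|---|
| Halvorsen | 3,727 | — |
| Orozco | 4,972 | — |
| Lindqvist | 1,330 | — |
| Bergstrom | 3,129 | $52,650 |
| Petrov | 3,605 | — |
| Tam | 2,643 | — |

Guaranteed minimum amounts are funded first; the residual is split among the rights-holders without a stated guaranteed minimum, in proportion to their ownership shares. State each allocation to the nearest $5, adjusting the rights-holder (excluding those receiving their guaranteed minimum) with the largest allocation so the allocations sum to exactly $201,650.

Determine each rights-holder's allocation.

Halvorsen: $34,115 | Orozco: $45,515 | Lindqvist: $12,175 | Bergstrom: $52,650 | Petrov: $33,000 | Tam: $24,195

Fund the minimums — Bergstrom $52,650. Remaining pool $149,000.
Remaining pool split over remaining ownership shares 16,277: Halvorsen 34,117.04 → $34,115; Orozco 45,513.79 → $45,515; Lindqvist 12,174.85 → $12,175; Petrov 33,000.25 → $33,000; Tam 24,194.08 → $24,195.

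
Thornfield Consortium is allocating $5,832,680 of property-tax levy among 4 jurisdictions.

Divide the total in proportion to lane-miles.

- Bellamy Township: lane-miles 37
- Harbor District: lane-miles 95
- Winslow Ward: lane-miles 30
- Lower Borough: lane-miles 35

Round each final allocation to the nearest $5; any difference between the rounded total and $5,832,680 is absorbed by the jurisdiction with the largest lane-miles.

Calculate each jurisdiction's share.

Total lane-miles = 197.
Raw shares: Bellamy Township 37/197 × $5,832,680 = 1,095,477.97; Harbor District 95/197 × $5,832,680 = 2,812,713.71; Winslow Ward 30/197 × $5,832,680 = 888,225.38; Lower Borough 35/197 × $5,832,680 = 1,036,262.94.
After rounding ($5): Bellamy Township $1,095,480; Harbor District $2,812,715; Winslow Ward $888,225; Lower Borough $1,036,265. Sum = $5,832,685.
Difference $5,832,680 − $5,832,685 = −$5 applied to largest lane-miles (Harbor District): Harbor District becomes $2,812,710.

Bellamy Township: $1,095,480 | Harbor District: $2,812,710 | Winslow Ward: $888,225 | Lower Borough: $1,036,265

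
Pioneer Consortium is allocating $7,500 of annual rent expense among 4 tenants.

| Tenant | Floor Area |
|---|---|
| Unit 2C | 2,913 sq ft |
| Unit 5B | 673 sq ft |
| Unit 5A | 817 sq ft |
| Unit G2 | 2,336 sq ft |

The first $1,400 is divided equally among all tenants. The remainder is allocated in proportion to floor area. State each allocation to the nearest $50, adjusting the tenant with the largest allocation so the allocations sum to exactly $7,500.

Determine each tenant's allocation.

Unit 2C: $3,000 · Unit 5B: $950 · Unit 5A: $1,100 · Unit G2: $2,450

$1,400 shared equally gives $350 per tenant.
Remainder $6,100 by floor area (total 6,739): Unit 2C 2,636.79 → $2,650; Unit 5B 609.19 → $600; Unit 5A 739.53 → $750; Unit G2 2,114.50 → $2,100.
Totals: Unit 2C $350 + $2,650 = $3,000; Unit 5B $350 + $600 = $950; Unit 5A $350 + $750 = $1,100; Unit G2 $350 + $2,100 = $2,450.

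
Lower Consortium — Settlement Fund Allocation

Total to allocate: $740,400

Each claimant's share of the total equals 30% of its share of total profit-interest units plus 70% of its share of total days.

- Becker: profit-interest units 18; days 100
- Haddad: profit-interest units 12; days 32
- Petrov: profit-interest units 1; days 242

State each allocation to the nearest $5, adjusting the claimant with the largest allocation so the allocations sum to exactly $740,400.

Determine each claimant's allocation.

Totals — profit-interest units 31, days 374.
Combined weights (30% profit-interest units + 70% days): Becker 0.3614; Haddad 0.1760; Petrov 0.4626.
Unrounded shares: Becker 267,550.44; Haddad 130,326.75; Petrov 342,522.81.
At nearest $5: Becker $267,550; Haddad $130,325; Petrov $342,525. Sum = $740,400.
No rounding difference to absorb.

Becker: $267,550 | Haddad: $130,325 | Petrov: $342,525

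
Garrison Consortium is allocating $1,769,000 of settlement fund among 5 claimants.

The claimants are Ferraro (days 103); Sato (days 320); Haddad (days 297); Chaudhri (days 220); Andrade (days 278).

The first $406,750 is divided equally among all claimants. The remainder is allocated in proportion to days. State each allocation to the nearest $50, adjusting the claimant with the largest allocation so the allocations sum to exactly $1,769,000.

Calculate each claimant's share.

$406,750 shared equally gives $81,350 per claimant.
Remainder $1,362,250 by days (total 1,218): Ferraro 115,198.48 → $115,200; Sato 357,898.19 → $357,900; Haddad 332,174.26 → $332,150; Chaudhri 246,055.01 → $246,050; Andrade 310,924.06 → $310,900.
Rounding difference +$50 on remainder applied to Sato.
Totals: Ferraro $81,350 + $115,200 = $196,550; Sato $81,350 + $357,950 = $439,300; Haddad $81,350 + $332,150 = $413,500; Chaudhri $81,350 + $246,050 = $327,400; Andrade $81,350 + $310,900 = $392,250.

Ferraro: $196,550 · Sato: $439,300 · Haddad: $413,500 · Chaudhri: $327,400 · Andrade: $392,250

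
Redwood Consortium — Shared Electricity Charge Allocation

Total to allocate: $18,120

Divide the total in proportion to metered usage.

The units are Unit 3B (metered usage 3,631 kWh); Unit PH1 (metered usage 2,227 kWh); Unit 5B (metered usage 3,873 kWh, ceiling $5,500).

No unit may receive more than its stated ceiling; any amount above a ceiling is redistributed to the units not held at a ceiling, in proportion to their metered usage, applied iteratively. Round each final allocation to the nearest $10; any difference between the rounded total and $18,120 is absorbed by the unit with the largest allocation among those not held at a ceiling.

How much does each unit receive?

Unit 3B: $7,820 | Unit PH1: $4,800 | Unit 5B: $5,500

Metered usage total: 9,731.
Unconstrained shares: Unit 3B 6,761.25; Unit PH1 4,146.87; Unit 5B 7,211.88.
Capped: Unit 5B ($5,500); remaining pool $12,620 reallocated over remaining metered usage 5,858.
Shares after redistribution: Unit 3B 7,822.33 → $7,820; Unit PH1 4,797.67 → $4,800.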